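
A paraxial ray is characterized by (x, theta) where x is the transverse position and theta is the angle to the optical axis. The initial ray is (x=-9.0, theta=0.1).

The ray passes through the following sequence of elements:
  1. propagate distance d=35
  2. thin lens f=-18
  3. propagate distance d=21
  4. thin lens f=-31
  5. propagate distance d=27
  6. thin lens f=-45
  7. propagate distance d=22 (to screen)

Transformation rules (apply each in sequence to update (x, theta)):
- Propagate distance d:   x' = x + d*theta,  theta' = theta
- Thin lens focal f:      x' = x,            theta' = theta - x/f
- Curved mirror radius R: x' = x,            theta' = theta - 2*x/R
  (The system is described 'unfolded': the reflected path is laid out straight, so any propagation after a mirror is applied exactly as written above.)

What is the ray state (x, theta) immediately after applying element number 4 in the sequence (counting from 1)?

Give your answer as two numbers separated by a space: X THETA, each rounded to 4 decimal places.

Initial: x=-9.0000 theta=0.1000
After 1 (propagate distance d=35): x=-5.5000 theta=0.1000
After 2 (thin lens f=-18): x=-5.5000 theta=-37/180 (≈-0.2056)
After 3 (propagate distance d=21): x=-589/60 (≈-9.8167) theta=-37/180 (≈-0.2056)
After 4 (thin lens f=-31): x=-589/60 (≈-9.8167) theta=-47/90 (≈-0.5222)
Rounded to 4 decimal places: x = -9.8167, theta = -0.5222

Answer: -9.8167 -0.5222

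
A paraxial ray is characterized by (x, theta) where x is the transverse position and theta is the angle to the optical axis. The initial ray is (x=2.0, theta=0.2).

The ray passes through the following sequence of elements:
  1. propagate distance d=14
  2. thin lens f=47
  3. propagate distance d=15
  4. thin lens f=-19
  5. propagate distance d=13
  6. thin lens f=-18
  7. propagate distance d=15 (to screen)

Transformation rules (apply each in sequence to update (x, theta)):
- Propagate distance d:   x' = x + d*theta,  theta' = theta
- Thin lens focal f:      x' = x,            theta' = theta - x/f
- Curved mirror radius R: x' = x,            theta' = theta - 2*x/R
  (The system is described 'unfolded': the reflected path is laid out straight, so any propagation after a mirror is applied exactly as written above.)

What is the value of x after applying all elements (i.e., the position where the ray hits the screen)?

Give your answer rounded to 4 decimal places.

Initial: x=2.0000 theta=0.2000
After 1 (propagate distance d=14): x=4.8000 theta=0.2000
After 2 (thin lens f=47): x=4.8000 theta=23/235 (≈0.0979)
After 3 (propagate distance d=15): x=1473/235 (≈6.2681) theta=23/235 (≈0.0979)
After 4 (thin lens f=-19): x=1473/235 (≈6.2681) theta=382/893 (≈0.4278)
After 5 (propagate distance d=13): x=52817/4465 (≈11.8291) theta=382/893 (≈0.4278)
After 6 (thin lens f=-18): x=52817/4465 (≈11.8291) theta=87197/80370 (≈1.0849)
After 7 (propagate distance d=15 (to screen)): x=752887/26790 (≈28.1033) theta=87197/80370 (≈1.0849)
Rounded to 4 decimal places: x = 28.1033

Answer: 28.1033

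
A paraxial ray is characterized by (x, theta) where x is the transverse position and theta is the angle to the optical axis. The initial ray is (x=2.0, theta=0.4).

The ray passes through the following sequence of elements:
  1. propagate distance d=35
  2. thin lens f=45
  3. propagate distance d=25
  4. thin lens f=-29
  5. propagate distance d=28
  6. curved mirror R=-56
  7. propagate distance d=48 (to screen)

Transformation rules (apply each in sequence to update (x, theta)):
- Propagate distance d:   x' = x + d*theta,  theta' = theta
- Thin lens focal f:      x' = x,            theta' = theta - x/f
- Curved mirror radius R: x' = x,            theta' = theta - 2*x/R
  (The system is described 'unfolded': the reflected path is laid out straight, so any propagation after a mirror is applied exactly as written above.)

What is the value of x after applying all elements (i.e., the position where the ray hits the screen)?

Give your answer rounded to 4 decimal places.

Answer: 125.1203

Derivation:
Initial: x=2.0000 theta=0.4000
After 1 (propagate distance d=35): x=16.0000 theta=0.4000
After 2 (thin lens f=45): x=16.0000 theta=2/45 (≈0.0444)
After 3 (propagate distance d=25): x=154/9 (≈17.1111) theta=2/45 (≈0.0444)
After 4 (thin lens f=-29): x=154/9 (≈17.1111) theta=92/145 (≈0.6345)
After 5 (propagate distance d=28): x=45514/1305 (≈34.8766) theta=92/145 (≈0.6345)
After 6 (curved mirror R=-56): x=45514/1305 (≈34.8766) theta=4907/2610 (≈1.8801)
After 7 (propagate distance d=48 (to screen)): x=163282/1305 (≈125.1203) theta=4907/2610 (≈1.8801)
Rounded to 4 decimal places: x = 125.1203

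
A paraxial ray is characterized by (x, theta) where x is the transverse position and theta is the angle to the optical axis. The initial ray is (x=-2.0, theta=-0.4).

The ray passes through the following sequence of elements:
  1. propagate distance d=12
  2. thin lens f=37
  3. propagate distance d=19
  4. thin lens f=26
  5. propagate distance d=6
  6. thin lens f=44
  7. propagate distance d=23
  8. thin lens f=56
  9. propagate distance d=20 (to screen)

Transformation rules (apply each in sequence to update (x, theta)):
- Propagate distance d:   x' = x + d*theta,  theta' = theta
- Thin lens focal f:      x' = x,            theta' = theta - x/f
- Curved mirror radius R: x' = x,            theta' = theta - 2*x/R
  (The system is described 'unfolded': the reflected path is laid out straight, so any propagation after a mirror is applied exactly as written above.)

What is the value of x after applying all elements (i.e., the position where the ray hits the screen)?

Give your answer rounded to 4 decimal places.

Answer: 8.5041

Derivation:
Initial: x=-2.0000 theta=-0.4000
After 1 (propagate distance d=12): x=-6.8000 theta=-0.4000
After 2 (thin lens f=37): x=-6.8000 theta=-8/37 (≈-0.2162)
After 3 (propagate distance d=19): x=-2018/185 (≈-10.9081) theta=-8/37 (≈-0.2162)
After 4 (thin lens f=26): x=-2018/185 (≈-10.9081) theta=489/2405 (≈0.2033)
After 5 (propagate distance d=6): x=-4660/481 (≈-9.6881) theta=489/2405 (≈0.2033)
After 6 (thin lens f=44): x=-4660/481 (≈-9.6881) theta=11204/26455 (≈0.4235)
After 7 (propagate distance d=23): x=1392/26455 (≈0.0526) theta=11204/26455 (≈0.4235)
After 8 (thin lens f=56): x=1392/26455 (≈0.0526) theta=7114/16835 (≈0.4226)
After 9 (propagate distance d=20 (to screen)): x=1574824/185185 (≈8.5041) theta=7114/16835 (≈0.4226)
Rounded to 4 decimal places: x = 8.5041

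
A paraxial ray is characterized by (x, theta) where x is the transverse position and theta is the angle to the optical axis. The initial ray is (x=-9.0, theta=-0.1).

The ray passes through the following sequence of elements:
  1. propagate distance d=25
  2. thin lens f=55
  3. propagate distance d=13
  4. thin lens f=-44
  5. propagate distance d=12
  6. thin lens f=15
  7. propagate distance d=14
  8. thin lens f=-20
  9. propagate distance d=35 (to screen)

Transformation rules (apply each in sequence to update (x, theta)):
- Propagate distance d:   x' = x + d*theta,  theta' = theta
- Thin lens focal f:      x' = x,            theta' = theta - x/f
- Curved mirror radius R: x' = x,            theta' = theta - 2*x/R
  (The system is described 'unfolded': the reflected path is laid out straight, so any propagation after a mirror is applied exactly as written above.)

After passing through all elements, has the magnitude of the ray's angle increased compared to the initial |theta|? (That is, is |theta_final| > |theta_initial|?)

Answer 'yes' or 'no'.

Answer: yes

Derivation:
Initial: x=-9.0000 theta=-0.1000
After 1 (propagate distance d=25): x=-11.5000 theta=-0.1000
After 2 (thin lens f=55): x=-11.5000 theta=6/55 (≈0.1091)
After 3 (propagate distance d=13): x=-1109/110 (≈-10.0818) theta=6/55 (≈0.1091)
After 4 (thin lens f=-44): x=-1109/110 (≈-10.0818) theta=-581/4840 (≈-0.1200)
After 5 (propagate distance d=12): x=-6971/605 (≈-11.5223) theta=-581/4840 (≈-0.1200)
After 6 (thin lens f=15): x=-6971/605 (≈-11.5223) theta=47053/72600 (≈0.6481)
After 7 (propagate distance d=14): x=-88889/36300 (≈-2.4487) theta=47053/72600 (≈0.6481)
After 8 (thin lens f=-20): x=-88889/36300 (≈-2.4487) theta=381641/726000 (≈0.5257)
After 9 (propagate distance d=35 (to screen)): x=771977/48400 (≈15.9499) theta=381641/726000 (≈0.5257)
|theta_initial|=0.1000 |theta_final|=381641/726000 (≈0.5257) -> increased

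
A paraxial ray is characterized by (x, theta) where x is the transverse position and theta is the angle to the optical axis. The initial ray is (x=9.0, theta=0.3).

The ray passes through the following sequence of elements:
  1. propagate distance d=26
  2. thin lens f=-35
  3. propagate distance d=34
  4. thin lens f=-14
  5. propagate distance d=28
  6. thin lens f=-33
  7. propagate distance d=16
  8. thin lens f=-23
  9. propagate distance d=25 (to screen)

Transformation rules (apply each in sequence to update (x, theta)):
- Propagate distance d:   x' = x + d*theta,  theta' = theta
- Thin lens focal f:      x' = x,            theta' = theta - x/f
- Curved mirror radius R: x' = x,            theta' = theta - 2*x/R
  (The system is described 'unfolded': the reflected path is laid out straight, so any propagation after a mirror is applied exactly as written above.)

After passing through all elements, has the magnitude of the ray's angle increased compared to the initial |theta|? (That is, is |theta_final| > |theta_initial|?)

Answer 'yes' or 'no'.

Answer: yes

Derivation:
Initial: x=9.0000 theta=0.3000
After 1 (propagate distance d=26): x=16.8000 theta=0.3000
After 2 (thin lens f=-35): x=16.8000 theta=0.7800
After 3 (propagate distance d=34): x=43.3200 theta=0.7800
After 4 (thin lens f=-14): x=43.3200 theta=678/175 (≈3.8743)
After 5 (propagate distance d=28): x=151.8000 theta=678/175 (≈3.8743)
After 6 (thin lens f=-33): x=151.8000 theta=1483/175 (≈8.4743)
After 7 (propagate distance d=16): x=50293/175 (≈287.3886) theta=1483/175 (≈8.4743)
After 8 (thin lens f=-23): x=50293/175 (≈287.3886) theta=84402/4025 (≈20.9694)
After 9 (propagate distance d=25 (to screen)): x=3266789/4025 (≈811.6246) theta=84402/4025 (≈20.9694)
|theta_initial|=0.3000 |theta_final|=84402/4025 (≈20.9694) -> increased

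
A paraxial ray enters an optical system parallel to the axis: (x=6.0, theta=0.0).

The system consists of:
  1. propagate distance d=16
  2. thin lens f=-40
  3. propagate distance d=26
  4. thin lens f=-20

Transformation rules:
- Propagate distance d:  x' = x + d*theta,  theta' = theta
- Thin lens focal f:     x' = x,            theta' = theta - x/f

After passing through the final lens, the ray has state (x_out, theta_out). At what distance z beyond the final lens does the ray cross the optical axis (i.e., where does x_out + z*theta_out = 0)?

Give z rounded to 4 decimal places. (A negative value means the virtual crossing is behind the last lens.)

Initial: x=6.0000 theta=0.0000
After 1 (propagate distance d=16): x=6.0000 theta=0.0000
After 2 (thin lens f=-40): x=6.0000 theta=0.1500
After 3 (propagate distance d=26): x=9.9000 theta=0.1500
After 4 (thin lens f=-20): x=9.9000 theta=0.6450
z_focus = -x_out/theta_out = -(9.9000)/(0.6450) = -660/43 ≈ -15.3488
Rounded to 4 decimal places: z = -15.3488

Answer: -15.3488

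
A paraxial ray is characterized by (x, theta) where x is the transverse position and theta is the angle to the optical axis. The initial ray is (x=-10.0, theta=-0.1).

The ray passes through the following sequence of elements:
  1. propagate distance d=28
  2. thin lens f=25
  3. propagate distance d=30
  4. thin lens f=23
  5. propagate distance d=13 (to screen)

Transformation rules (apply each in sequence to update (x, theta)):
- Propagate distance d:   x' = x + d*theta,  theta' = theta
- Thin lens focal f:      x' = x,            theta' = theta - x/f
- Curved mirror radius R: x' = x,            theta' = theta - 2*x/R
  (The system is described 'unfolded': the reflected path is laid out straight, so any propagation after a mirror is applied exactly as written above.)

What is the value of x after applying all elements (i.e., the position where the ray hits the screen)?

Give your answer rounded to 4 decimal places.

Answer: 5.1647

Derivation:
Initial: x=-10.0000 theta=-0.1000
After 1 (propagate distance d=28): x=-12.8000 theta=-0.1000
After 2 (thin lens f=25): x=-12.8000 theta=0.4120
After 3 (propagate distance d=30): x=-0.4400 theta=0.4120
After 4 (thin lens f=23): x=-0.4400 theta=2479/5750 (≈0.4311)
After 5 (propagate distance d=13 (to screen)): x=29697/5750 (≈5.1647) theta=2479/5750 (≈0.4311)
Rounded to 4 decimal places: x = 5.1647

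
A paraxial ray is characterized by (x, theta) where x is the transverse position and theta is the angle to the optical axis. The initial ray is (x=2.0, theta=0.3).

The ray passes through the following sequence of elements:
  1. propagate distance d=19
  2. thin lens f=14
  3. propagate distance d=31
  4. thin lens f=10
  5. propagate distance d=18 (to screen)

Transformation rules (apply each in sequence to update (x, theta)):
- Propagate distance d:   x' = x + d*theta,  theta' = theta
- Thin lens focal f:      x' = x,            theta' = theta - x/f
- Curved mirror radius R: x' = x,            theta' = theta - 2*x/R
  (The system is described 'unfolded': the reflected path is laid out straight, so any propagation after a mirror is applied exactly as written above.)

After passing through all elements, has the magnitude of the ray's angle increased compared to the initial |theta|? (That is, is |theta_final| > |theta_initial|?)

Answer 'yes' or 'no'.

Initial: x=2.0000 theta=0.3000
After 1 (propagate distance d=19): x=7.7000 theta=0.3000
After 2 (thin lens f=14): x=7.7000 theta=-0.2500
After 3 (propagate distance d=31): x=-0.0500 theta=-0.2500
After 4 (thin lens f=10): x=-0.0500 theta=-0.2450
After 5 (propagate distance d=18 (to screen)): x=-4.4600 theta=-0.2450
|theta_initial|=0.3000 |theta_final|=0.2450 -> not increased

Answer: no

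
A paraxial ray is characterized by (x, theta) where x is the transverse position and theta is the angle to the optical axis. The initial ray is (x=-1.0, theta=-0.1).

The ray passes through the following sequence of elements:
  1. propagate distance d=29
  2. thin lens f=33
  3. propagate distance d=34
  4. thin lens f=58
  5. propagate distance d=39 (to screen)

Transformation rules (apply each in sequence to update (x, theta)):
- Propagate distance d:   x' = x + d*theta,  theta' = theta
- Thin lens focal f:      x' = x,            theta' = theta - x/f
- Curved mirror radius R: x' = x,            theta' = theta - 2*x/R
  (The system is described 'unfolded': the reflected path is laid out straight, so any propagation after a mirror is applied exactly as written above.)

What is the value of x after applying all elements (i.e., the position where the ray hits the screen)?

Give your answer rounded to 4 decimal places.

Initial: x=-1.0000 theta=-0.1000
After 1 (propagate distance d=29): x=-3.9000 theta=-0.1000
After 2 (thin lens f=33): x=-3.9000 theta=1/55 (≈0.0182)
After 3 (propagate distance d=34): x=-361/110 (≈-3.2818) theta=1/55 (≈0.0182)
After 4 (thin lens f=58): x=-361/110 (≈-3.2818) theta=477/6380 (≈0.0748)
After 5 (propagate distance d=39 (to screen)): x=-467/1276 (≈-0.3660) theta=477/6380 (≈0.0748)
Rounded to 4 decimal places: x = -0.3660

Answer: -0.3660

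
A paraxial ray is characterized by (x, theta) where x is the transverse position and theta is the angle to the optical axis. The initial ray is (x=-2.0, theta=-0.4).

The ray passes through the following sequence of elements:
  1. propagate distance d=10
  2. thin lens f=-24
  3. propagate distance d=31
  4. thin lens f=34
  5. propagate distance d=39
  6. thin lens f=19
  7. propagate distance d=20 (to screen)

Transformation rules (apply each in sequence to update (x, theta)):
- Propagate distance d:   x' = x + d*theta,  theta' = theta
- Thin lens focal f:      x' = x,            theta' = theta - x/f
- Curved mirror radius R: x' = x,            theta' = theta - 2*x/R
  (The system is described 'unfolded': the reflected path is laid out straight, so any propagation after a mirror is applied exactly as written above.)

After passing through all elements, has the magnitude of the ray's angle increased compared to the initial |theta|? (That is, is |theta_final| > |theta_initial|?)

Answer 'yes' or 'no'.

Initial: x=-2.0000 theta=-0.4000
After 1 (propagate distance d=10): x=-6.0000 theta=-0.4000
After 2 (thin lens f=-24): x=-6.0000 theta=-0.6500
After 3 (propagate distance d=31): x=-26.1500 theta=-0.6500
After 4 (thin lens f=34): x=-26.1500 theta=81/680 (≈0.1191)
After 5 (propagate distance d=39): x=-14623/680 (≈-21.5044) theta=81/680 (≈0.1191)
After 6 (thin lens f=19): x=-14623/680 (≈-21.5044) theta=8081/6460 (≈1.2509)
After 7 (propagate distance d=20 (to screen)): x=45403/12920 (≈3.5142) theta=8081/6460 (≈1.2509)
|theta_initial|=0.4000 |theta_final|=8081/6460 (≈1.2509) -> increased

Answer: yes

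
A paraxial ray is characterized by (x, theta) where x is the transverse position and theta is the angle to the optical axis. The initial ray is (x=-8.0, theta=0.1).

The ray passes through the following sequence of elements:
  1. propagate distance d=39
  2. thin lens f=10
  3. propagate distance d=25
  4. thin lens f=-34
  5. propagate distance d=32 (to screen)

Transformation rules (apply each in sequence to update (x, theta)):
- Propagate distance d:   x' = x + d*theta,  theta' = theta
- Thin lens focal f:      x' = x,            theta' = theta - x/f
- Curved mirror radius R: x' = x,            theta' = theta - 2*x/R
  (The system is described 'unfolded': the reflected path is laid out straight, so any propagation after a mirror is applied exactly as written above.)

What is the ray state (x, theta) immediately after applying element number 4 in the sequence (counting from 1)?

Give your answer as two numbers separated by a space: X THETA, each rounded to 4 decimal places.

Initial: x=-8.0000 theta=0.1000
After 1 (propagate distance d=39): x=-4.1000 theta=0.1000
After 2 (thin lens f=10): x=-4.1000 theta=0.5100
After 3 (propagate distance d=25): x=8.6500 theta=0.5100
After 4 (thin lens f=-34): x=8.6500 theta=2599/3400 (≈0.7644)
Rounded to 4 decimal places: x = 8.6500, theta = 0.7644

Answer: 8.6500 0.7644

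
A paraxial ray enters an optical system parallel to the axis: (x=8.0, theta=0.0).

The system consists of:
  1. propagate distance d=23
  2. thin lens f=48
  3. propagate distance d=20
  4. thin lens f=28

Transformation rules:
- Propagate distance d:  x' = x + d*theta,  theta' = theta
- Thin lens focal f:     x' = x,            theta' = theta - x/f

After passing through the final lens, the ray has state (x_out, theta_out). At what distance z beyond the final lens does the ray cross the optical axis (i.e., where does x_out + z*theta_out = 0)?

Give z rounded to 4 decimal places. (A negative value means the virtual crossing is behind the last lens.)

Initial: x=8.0000 theta=0.0000
After 1 (propagate distance d=23): x=8.0000 theta=0.0000
After 2 (thin lens f=48): x=8.0000 theta=-1/6 (≈-0.1667)
After 3 (propagate distance d=20): x=14/3 (≈4.6667) theta=-1/6 (≈-0.1667)
After 4 (thin lens f=28): x=14/3 (≈4.6667) theta=-1/3 (≈-0.3333)
z_focus = -x_out/theta_out = -(14/3)/(-1/3) = 14.0000
Rounded to 4 decimal places: z = 14.0000

Answer: 14.0000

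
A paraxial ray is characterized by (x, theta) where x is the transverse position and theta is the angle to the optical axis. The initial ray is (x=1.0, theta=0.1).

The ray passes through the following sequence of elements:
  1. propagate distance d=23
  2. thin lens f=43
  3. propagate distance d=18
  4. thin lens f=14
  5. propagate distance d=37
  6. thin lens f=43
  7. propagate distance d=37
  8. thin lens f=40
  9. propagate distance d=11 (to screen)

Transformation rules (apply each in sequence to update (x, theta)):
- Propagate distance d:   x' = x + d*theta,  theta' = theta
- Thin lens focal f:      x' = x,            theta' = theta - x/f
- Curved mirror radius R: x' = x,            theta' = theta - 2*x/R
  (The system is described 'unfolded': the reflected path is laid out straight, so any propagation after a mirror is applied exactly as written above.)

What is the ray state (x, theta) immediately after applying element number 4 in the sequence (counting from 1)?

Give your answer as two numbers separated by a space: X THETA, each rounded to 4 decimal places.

Answer: 3.7186 -0.2424

Derivation:
Initial: x=1.0000 theta=0.1000
After 1 (propagate distance d=23): x=3.3000 theta=0.1000
After 2 (thin lens f=43): x=3.3000 theta=1/43 (≈0.0233)
After 3 (propagate distance d=18): x=1599/430 (≈3.7186) theta=1/43 (≈0.0233)
After 4 (thin lens f=14): x=1599/430 (≈3.7186) theta=-1459/6020 (≈-0.2424)
Rounded to 4 decimal places: x = 3.7186, theta = -0.2424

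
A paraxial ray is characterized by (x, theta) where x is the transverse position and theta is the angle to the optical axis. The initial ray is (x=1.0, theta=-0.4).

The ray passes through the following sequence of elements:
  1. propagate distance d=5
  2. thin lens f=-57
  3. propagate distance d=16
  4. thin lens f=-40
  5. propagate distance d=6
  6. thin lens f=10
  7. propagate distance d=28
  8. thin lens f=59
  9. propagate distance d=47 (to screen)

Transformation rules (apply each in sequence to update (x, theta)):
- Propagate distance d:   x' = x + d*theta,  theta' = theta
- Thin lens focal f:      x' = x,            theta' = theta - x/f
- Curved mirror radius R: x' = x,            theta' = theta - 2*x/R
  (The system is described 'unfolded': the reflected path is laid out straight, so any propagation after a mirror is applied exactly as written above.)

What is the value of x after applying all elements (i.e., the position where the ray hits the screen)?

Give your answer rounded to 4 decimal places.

Initial: x=1.0000 theta=-0.4000
After 1 (propagate distance d=5): x=-1.0000 theta=-0.4000
After 2 (thin lens f=-57): x=-1.0000 theta=-119/285 (≈-0.4175)
After 3 (propagate distance d=16): x=-2189/285 (≈-7.6807) theta=-119/285 (≈-0.4175)
After 4 (thin lens f=-40): x=-2189/285 (≈-7.6807) theta=-6949/11400 (≈-0.6096)
After 5 (propagate distance d=6): x=-64627/5700 (≈-11.3381) theta=-6949/11400 (≈-0.6096)
After 6 (thin lens f=10): x=-64627/5700 (≈-11.3381) theta=14941/28500 (≈0.5242)
After 7 (propagate distance d=28): x=95213/28500 (≈3.3408) theta=14941/28500 (≈0.5242)
After 8 (thin lens f=59): x=95213/28500 (≈3.3408) theta=131051/280250 (≈0.4676)
After 9 (propagate distance d=47 (to screen)): x=42573949/1681500 (≈25.3190) theta=131051/280250 (≈0.4676)
Rounded to 4 decimal places: x = 25.3190

Answer: 25.3190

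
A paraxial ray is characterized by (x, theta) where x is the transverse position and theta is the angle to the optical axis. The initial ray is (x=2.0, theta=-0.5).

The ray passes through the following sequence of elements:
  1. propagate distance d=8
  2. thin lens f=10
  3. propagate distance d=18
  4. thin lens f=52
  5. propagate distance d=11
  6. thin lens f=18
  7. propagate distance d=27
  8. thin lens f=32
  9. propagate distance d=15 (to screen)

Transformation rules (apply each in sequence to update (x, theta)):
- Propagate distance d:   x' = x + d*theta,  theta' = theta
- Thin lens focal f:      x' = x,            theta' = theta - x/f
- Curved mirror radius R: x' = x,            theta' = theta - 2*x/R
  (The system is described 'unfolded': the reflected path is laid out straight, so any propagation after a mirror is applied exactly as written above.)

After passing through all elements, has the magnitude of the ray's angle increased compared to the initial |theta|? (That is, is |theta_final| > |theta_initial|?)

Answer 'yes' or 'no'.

Initial: x=2.0000 theta=-0.5000
After 1 (propagate distance d=8): x=-2.0000 theta=-0.5000
After 2 (thin lens f=10): x=-2.0000 theta=-0.3000
After 3 (propagate distance d=18): x=-7.4000 theta=-0.3000
After 4 (thin lens f=52): x=-7.4000 theta=-41/260 (≈-0.1577)
After 5 (propagate distance d=11): x=-475/52 (≈-9.1346) theta=-41/260 (≈-0.1577)
After 6 (thin lens f=18): x=-475/52 (≈-9.1346) theta=1637/4680 (≈0.3498)
After 7 (propagate distance d=27): x=161/520 (≈0.3096) theta=1637/4680 (≈0.3498)
After 8 (thin lens f=32): x=161/520 (≈0.3096) theta=10187/29952 (≈0.3401)
After 9 (propagate distance d=15 (to screen)): x=270131/49920 (≈5.4113) theta=10187/29952 (≈0.3401)
|theta_initial|=0.5000 |theta_final|=10187/29952 (≈0.3401) -> not increased

Answer: no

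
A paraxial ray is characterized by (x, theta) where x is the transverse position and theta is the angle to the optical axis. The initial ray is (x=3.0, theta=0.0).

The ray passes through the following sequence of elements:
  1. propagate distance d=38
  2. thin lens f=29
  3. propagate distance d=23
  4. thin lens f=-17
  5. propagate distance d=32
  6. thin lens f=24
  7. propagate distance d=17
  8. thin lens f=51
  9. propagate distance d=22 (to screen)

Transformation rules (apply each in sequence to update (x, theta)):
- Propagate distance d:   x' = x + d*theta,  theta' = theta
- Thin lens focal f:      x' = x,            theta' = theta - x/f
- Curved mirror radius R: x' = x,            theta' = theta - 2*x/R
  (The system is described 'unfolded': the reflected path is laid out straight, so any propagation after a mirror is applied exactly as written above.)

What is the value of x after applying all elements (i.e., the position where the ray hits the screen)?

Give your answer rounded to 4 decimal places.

Initial: x=3.0000 theta=0.0000
After 1 (propagate distance d=38): x=3.0000 theta=0.0000
After 2 (thin lens f=29): x=3.0000 theta=-3/29 (≈-0.1034)
After 3 (propagate distance d=23): x=18/29 (≈0.6207) theta=-3/29 (≈-0.1034)
After 4 (thin lens f=-17): x=18/29 (≈0.6207) theta=-33/493 (≈-0.0669)
After 5 (propagate distance d=32): x=-750/493 (≈-1.5213) theta=-33/493 (≈-0.0669)
After 6 (thin lens f=24): x=-750/493 (≈-1.5213) theta=-7/1972 (≈-0.0035)
After 7 (propagate distance d=17): x=-3119/1972 (≈-1.5816) theta=-7/1972 (≈-0.0035)
After 8 (thin lens f=51): x=-3119/1972 (≈-1.5816) theta=1381/50286 (≈0.0275)
After 9 (propagate distance d=22 (to screen)): x=-98305/100572 (≈-0.9775) theta=1381/50286 (≈0.0275)
Rounded to 4 decimal places: x = -0.9775

Answer: -0.9775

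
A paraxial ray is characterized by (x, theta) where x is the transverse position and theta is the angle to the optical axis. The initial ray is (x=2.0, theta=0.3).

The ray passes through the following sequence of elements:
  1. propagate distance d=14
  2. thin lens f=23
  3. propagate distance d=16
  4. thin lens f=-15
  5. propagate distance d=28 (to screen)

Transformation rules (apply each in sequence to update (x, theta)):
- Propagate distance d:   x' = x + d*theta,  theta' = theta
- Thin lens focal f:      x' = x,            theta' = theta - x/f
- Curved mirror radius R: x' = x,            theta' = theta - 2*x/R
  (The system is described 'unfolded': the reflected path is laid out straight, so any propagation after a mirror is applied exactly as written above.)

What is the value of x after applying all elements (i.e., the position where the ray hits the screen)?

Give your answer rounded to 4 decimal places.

Answer: 20.0214

Derivation:
Initial: x=2.0000 theta=0.3000
After 1 (propagate distance d=14): x=6.2000 theta=0.3000
After 2 (thin lens f=23): x=6.2000 theta=7/230 (≈0.0304)
After 3 (propagate distance d=16): x=769/115 (≈6.6870) theta=7/230 (≈0.0304)
After 4 (thin lens f=-15): x=769/115 (≈6.6870) theta=1643/3450 (≈0.4762)
After 5 (propagate distance d=28 (to screen)): x=34537/1725 (≈20.0214) theta=1643/3450 (≈0.4762)
Rounded to 4 decimal places: x = 20.0214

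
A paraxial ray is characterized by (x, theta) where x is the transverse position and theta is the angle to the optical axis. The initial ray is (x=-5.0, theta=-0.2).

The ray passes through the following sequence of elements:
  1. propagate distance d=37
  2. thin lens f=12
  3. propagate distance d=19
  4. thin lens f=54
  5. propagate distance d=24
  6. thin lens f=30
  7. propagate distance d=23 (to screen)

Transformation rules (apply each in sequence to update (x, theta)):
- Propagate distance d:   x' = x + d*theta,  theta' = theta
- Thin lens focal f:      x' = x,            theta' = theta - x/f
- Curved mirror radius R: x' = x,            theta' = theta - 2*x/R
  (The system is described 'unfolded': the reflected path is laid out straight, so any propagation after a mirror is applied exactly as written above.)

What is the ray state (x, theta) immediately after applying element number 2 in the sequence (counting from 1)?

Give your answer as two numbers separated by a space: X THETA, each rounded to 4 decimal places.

Initial: x=-5.0000 theta=-0.2000
After 1 (propagate distance d=37): x=-12.4000 theta=-0.2000
After 2 (thin lens f=12): x=-12.4000 theta=5/6 (≈0.8333)
Rounded to 4 decimal places: x = -12.4000, theta = 0.8333

Answer: -12.4000 0.8333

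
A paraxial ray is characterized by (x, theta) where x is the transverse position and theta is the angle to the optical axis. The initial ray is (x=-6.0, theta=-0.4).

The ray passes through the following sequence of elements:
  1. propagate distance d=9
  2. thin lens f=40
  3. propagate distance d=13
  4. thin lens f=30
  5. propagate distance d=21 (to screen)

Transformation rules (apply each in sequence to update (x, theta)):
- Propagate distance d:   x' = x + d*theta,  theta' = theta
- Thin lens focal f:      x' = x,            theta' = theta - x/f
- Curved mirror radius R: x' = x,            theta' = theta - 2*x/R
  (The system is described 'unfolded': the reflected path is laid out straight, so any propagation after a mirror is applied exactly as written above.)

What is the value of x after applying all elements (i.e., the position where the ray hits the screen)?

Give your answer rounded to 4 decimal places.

Answer: -6.8640

Derivation:
Initial: x=-6.0000 theta=-0.4000
After 1 (propagate distance d=9): x=-9.6000 theta=-0.4000
After 2 (thin lens f=40): x=-9.6000 theta=-0.1600
After 3 (propagate distance d=13): x=-11.6800 theta=-0.1600
After 4 (thin lens f=30): x=-11.6800 theta=86/375 (≈0.2293)
After 5 (propagate distance d=21 (to screen)): x=-6.8640 theta=86/375 (≈0.2293)
Rounded to 4 decimal places: x = -6.8640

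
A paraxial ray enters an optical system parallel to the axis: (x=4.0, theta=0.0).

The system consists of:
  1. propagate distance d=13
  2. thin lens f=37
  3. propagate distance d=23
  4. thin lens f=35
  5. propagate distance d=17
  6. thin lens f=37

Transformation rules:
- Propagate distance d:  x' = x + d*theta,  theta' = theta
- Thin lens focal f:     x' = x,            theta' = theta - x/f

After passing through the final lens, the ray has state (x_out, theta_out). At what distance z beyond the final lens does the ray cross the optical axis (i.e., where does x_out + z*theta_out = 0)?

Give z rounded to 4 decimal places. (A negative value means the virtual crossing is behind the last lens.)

Initial: x=4.0000 theta=0.0000
After 1 (propagate distance d=13): x=4.0000 theta=0.0000
After 2 (thin lens f=37): x=4.0000 theta=-4/37 (≈-0.1081)
After 3 (propagate distance d=23): x=56/37 (≈1.5135) theta=-4/37 (≈-0.1081)
After 4 (thin lens f=35): x=56/37 (≈1.5135) theta=-28/185 (≈-0.1514)
After 5 (propagate distance d=17): x=-196/185 (≈-1.0595) theta=-28/185 (≈-0.1514)
After 6 (thin lens f=37): x=-196/185 (≈-1.0595) theta=-168/1369 (≈-0.1227)
z_focus = -x_out/theta_out = -(-196/185)/(-168/1369) = -259/30 ≈ -8.6333
Rounded to 4 decimal places: z = -8.6333

Answer: -8.6333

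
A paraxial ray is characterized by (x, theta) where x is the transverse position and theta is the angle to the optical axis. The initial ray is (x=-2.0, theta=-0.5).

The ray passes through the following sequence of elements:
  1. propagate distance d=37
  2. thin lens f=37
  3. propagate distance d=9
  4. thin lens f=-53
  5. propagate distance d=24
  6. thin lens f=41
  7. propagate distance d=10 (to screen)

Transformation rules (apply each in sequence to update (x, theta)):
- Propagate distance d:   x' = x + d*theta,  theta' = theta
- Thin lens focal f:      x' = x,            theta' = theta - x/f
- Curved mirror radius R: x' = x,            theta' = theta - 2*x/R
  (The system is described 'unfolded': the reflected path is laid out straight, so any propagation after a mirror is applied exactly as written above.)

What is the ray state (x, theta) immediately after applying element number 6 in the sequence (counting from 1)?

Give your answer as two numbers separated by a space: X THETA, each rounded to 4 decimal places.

Initial: x=-2.0000 theta=-0.5000
After 1 (propagate distance d=37): x=-20.5000 theta=-0.5000
After 2 (thin lens f=37): x=-20.5000 theta=2/37 (≈0.0541)
After 3 (propagate distance d=9): x=-1481/74 (≈-20.0135) theta=2/37 (≈0.0541)
After 4 (thin lens f=-53): x=-1481/74 (≈-20.0135) theta=-1269/3922 (≈-0.3236)
After 5 (propagate distance d=24): x=-108949/3922 (≈-27.7789) theta=-1269/3922 (≈-0.3236)
After 6 (thin lens f=41): x=-108949/3922 (≈-27.7789) theta=28460/80401 (≈0.3540)
Rounded to 4 decimal places: x = -27.7789, theta = 0.3540

Answer: -27.7789 0.3540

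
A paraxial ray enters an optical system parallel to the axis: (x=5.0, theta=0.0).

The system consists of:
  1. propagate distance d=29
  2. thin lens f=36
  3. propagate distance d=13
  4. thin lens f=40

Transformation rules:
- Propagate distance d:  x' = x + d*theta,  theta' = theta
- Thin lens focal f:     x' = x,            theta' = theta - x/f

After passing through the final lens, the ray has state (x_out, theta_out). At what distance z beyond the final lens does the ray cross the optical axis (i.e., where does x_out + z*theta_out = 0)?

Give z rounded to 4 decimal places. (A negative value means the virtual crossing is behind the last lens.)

Answer: 14.6032

Derivation:
Initial: x=5.0000 theta=0.0000
After 1 (propagate distance d=29): x=5.0000 theta=0.0000
After 2 (thin lens f=36): x=5.0000 theta=-5/36 (≈-0.1389)
After 3 (propagate distance d=13): x=115/36 (≈3.1944) theta=-5/36 (≈-0.1389)
After 4 (thin lens f=40): x=115/36 (≈3.1944) theta=-7/32 (≈-0.2188)
z_focus = -x_out/theta_out = -(115/36)/(-7/32) = 920/63 ≈ 14.6032
Rounded to 4 decimal places: z = 14.6032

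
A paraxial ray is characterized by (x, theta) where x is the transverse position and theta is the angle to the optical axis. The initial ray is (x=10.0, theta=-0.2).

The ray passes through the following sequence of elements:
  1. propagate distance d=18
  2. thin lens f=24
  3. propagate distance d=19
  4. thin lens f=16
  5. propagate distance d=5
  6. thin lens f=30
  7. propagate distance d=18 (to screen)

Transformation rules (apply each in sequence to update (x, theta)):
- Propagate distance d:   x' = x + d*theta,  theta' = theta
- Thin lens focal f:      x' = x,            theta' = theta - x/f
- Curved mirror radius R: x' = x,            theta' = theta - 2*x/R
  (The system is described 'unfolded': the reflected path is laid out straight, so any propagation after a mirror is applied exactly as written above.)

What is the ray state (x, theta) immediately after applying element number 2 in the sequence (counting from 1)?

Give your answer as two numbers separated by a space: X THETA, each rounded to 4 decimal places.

Answer: 6.4000 -0.4667

Derivation:
Initial: x=10.0000 theta=-0.2000
After 1 (propagate distance d=18): x=6.4000 theta=-0.2000
After 2 (thin lens f=24): x=6.4000 theta=-7/15 (≈-0.4667)
Rounded to 4 decimal places: x = 6.4000, theta = -0.4667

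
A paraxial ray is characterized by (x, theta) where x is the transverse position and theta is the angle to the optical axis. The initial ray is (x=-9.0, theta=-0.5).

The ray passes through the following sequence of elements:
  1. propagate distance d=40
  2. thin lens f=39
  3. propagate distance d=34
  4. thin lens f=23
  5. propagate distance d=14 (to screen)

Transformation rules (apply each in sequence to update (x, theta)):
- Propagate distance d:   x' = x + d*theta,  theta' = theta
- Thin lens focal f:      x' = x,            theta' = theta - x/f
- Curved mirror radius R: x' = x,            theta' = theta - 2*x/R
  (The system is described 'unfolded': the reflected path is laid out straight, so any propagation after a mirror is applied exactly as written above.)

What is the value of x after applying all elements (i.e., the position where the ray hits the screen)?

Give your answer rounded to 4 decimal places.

Answer: -4.6968

Derivation:
Initial: x=-9.0000 theta=-0.5000
After 1 (propagate distance d=40): x=-29.0000 theta=-0.5000
After 2 (thin lens f=39): x=-29.0000 theta=19/78 (≈0.2436)
After 3 (propagate distance d=34): x=-808/39 (≈-20.7179) theta=19/78 (≈0.2436)
After 4 (thin lens f=23): x=-808/39 (≈-20.7179) theta=2053/1794 (≈1.1444)
After 5 (propagate distance d=14 (to screen)): x=-4213/897 (≈-4.6968) theta=2053/1794 (≈1.1444)
Rounded to 4 decimal places: x = -4.6968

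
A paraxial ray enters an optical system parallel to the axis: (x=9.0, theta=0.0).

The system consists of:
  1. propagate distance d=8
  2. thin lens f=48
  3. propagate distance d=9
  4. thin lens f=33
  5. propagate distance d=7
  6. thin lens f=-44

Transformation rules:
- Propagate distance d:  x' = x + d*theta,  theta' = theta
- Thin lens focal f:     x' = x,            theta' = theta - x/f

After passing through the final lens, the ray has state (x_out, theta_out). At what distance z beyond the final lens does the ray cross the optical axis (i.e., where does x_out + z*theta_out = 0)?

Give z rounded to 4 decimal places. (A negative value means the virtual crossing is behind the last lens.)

Answer: 14.4453

Derivation:
Initial: x=9.0000 theta=0.0000
After 1 (propagate distance d=8): x=9.0000 theta=0.0000
After 2 (thin lens f=48): x=9.0000 theta=-0.1875
After 3 (propagate distance d=9): x=7.3125 theta=-0.1875
After 4 (thin lens f=33): x=7.3125 theta=-9/22 (≈-0.4091)
After 5 (propagate distance d=7): x=783/176 (≈4.4489) theta=-9/22 (≈-0.4091)
After 6 (thin lens f=-44): x=783/176 (≈4.4489) theta=-2385/7744 (≈-0.3080)
z_focus = -x_out/theta_out = -(783/176)/(-2385/7744) = 3828/265 ≈ 14.4453
Rounded to 4 decimal places: z = 14.4453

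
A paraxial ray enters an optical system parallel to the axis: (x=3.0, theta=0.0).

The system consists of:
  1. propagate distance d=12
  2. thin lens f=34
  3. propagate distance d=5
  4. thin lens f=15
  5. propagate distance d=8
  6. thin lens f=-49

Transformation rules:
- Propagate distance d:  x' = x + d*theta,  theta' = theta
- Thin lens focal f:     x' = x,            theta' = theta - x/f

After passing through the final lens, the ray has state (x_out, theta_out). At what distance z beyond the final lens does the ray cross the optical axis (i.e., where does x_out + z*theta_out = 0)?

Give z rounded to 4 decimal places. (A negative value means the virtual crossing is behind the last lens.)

Answer: 1.9619

Derivation:
Initial: x=3.0000 theta=0.0000
After 1 (propagate distance d=12): x=3.0000 theta=0.0000
After 2 (thin lens f=34): x=3.0000 theta=-3/34 (≈-0.0882)
After 3 (propagate distance d=5): x=87/34 (≈2.5588) theta=-3/34 (≈-0.0882)
After 4 (thin lens f=15): x=87/34 (≈2.5588) theta=-22/85 (≈-0.2588)
After 5 (propagate distance d=8): x=83/170 (≈0.4882) theta=-22/85 (≈-0.2588)
After 6 (thin lens f=-49): x=83/170 (≈0.4882) theta=-2073/8330 (≈-0.2489)
z_focus = -x_out/theta_out = -(83/170)/(-2073/8330) = 4067/2073 ≈ 1.9619
Rounded to 4 decimal places: z = 1.9619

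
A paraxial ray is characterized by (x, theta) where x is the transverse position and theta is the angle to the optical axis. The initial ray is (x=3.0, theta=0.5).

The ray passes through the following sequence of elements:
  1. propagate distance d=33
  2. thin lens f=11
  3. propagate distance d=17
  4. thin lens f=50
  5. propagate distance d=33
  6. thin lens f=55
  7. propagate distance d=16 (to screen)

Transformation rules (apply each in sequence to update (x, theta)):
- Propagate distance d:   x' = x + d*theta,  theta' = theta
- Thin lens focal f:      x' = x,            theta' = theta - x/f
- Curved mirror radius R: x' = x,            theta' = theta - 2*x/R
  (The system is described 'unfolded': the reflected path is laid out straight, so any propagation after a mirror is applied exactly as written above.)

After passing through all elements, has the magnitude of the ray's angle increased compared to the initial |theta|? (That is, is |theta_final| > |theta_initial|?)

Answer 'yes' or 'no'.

Initial: x=3.0000 theta=0.5000
After 1 (propagate distance d=33): x=19.5000 theta=0.5000
After 2 (thin lens f=11): x=19.5000 theta=-14/11 (≈-1.2727)
After 3 (propagate distance d=17): x=-47/22 (≈-2.1364) theta=-14/11 (≈-1.2727)
After 4 (thin lens f=50): x=-47/22 (≈-2.1364) theta=-1.2300
After 5 (propagate distance d=33): x=-46999/1100 (≈-42.7264) theta=-1.2300
After 6 (thin lens f=55): x=-46999/1100 (≈-42.7264) theta=-6854/15125 (≈-0.4532)
After 7 (propagate distance d=16 (to screen)): x=-3023601/60500 (≈-49.9769) theta=-6854/15125 (≈-0.4532)
|theta_initial|=0.5000 |theta_final|=6854/15125 (≈0.4532) -> not increased

Answer: no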